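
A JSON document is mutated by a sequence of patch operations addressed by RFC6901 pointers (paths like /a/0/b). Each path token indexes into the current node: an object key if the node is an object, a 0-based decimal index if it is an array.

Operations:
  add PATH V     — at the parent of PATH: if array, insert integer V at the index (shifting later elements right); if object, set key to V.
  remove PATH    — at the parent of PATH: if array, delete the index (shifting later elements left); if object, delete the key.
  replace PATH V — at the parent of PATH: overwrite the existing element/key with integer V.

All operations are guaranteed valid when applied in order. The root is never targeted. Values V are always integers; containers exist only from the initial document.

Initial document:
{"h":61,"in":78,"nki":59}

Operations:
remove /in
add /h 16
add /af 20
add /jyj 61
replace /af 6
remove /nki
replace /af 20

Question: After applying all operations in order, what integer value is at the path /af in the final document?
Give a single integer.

Answer: 20

Derivation:
After op 1 (remove /in): {"h":61,"nki":59}
After op 2 (add /h 16): {"h":16,"nki":59}
After op 3 (add /af 20): {"af":20,"h":16,"nki":59}
After op 4 (add /jyj 61): {"af":20,"h":16,"jyj":61,"nki":59}
After op 5 (replace /af 6): {"af":6,"h":16,"jyj":61,"nki":59}
After op 6 (remove /nki): {"af":6,"h":16,"jyj":61}
After op 7 (replace /af 20): {"af":20,"h":16,"jyj":61}
Value at /af: 20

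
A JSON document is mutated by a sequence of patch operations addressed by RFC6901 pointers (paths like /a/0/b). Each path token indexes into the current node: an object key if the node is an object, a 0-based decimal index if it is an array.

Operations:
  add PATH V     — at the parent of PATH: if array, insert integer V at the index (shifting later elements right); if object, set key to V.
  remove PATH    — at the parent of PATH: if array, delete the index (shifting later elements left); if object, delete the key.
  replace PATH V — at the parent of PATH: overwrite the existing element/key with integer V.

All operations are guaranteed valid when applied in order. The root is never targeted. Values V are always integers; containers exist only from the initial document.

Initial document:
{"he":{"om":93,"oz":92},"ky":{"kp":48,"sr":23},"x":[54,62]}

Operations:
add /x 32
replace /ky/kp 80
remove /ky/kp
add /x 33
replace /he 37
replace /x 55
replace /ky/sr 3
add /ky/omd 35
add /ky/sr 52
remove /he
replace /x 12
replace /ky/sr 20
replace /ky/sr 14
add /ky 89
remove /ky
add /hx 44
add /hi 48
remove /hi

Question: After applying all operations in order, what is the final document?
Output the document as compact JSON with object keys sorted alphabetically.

Answer: {"hx":44,"x":12}

Derivation:
After op 1 (add /x 32): {"he":{"om":93,"oz":92},"ky":{"kp":48,"sr":23},"x":32}
After op 2 (replace /ky/kp 80): {"he":{"om":93,"oz":92},"ky":{"kp":80,"sr":23},"x":32}
After op 3 (remove /ky/kp): {"he":{"om":93,"oz":92},"ky":{"sr":23},"x":32}
After op 4 (add /x 33): {"he":{"om":93,"oz":92},"ky":{"sr":23},"x":33}
After op 5 (replace /he 37): {"he":37,"ky":{"sr":23},"x":33}
After op 6 (replace /x 55): {"he":37,"ky":{"sr":23},"x":55}
After op 7 (replace /ky/sr 3): {"he":37,"ky":{"sr":3},"x":55}
After op 8 (add /ky/omd 35): {"he":37,"ky":{"omd":35,"sr":3},"x":55}
After op 9 (add /ky/sr 52): {"he":37,"ky":{"omd":35,"sr":52},"x":55}
After op 10 (remove /he): {"ky":{"omd":35,"sr":52},"x":55}
After op 11 (replace /x 12): {"ky":{"omd":35,"sr":52},"x":12}
After op 12 (replace /ky/sr 20): {"ky":{"omd":35,"sr":20},"x":12}
After op 13 (replace /ky/sr 14): {"ky":{"omd":35,"sr":14},"x":12}
After op 14 (add /ky 89): {"ky":89,"x":12}
After op 15 (remove /ky): {"x":12}
After op 16 (add /hx 44): {"hx":44,"x":12}
After op 17 (add /hi 48): {"hi":48,"hx":44,"x":12}
After op 18 (remove /hi): {"hx":44,"x":12}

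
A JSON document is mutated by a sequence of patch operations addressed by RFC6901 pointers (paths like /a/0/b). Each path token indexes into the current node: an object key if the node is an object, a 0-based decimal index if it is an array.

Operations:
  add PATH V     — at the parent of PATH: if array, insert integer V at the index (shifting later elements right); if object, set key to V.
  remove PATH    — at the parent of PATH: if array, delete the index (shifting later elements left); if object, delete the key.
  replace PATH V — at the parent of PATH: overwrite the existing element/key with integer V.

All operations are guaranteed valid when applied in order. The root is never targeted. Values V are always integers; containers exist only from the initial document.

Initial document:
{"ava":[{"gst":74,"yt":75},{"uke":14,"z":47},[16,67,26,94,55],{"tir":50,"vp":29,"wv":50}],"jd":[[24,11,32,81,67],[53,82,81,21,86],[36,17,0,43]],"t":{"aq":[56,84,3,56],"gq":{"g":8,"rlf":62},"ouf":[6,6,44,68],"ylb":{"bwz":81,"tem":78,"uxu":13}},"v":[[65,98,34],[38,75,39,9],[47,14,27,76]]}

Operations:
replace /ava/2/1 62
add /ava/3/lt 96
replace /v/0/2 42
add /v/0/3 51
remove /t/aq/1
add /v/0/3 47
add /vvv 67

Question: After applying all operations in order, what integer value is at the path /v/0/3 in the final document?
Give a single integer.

Answer: 47

Derivation:
After op 1 (replace /ava/2/1 62): {"ava":[{"gst":74,"yt":75},{"uke":14,"z":47},[16,62,26,94,55],{"tir":50,"vp":29,"wv":50}],"jd":[[24,11,32,81,67],[53,82,81,21,86],[36,17,0,43]],"t":{"aq":[56,84,3,56],"gq":{"g":8,"rlf":62},"ouf":[6,6,44,68],"ylb":{"bwz":81,"tem":78,"uxu":13}},"v":[[65,98,34],[38,75,39,9],[47,14,27,76]]}
After op 2 (add /ava/3/lt 96): {"ava":[{"gst":74,"yt":75},{"uke":14,"z":47},[16,62,26,94,55],{"lt":96,"tir":50,"vp":29,"wv":50}],"jd":[[24,11,32,81,67],[53,82,81,21,86],[36,17,0,43]],"t":{"aq":[56,84,3,56],"gq":{"g":8,"rlf":62},"ouf":[6,6,44,68],"ylb":{"bwz":81,"tem":78,"uxu":13}},"v":[[65,98,34],[38,75,39,9],[47,14,27,76]]}
After op 3 (replace /v/0/2 42): {"ava":[{"gst":74,"yt":75},{"uke":14,"z":47},[16,62,26,94,55],{"lt":96,"tir":50,"vp":29,"wv":50}],"jd":[[24,11,32,81,67],[53,82,81,21,86],[36,17,0,43]],"t":{"aq":[56,84,3,56],"gq":{"g":8,"rlf":62},"ouf":[6,6,44,68],"ylb":{"bwz":81,"tem":78,"uxu":13}},"v":[[65,98,42],[38,75,39,9],[47,14,27,76]]}
After op 4 (add /v/0/3 51): {"ava":[{"gst":74,"yt":75},{"uke":14,"z":47},[16,62,26,94,55],{"lt":96,"tir":50,"vp":29,"wv":50}],"jd":[[24,11,32,81,67],[53,82,81,21,86],[36,17,0,43]],"t":{"aq":[56,84,3,56],"gq":{"g":8,"rlf":62},"ouf":[6,6,44,68],"ylb":{"bwz":81,"tem":78,"uxu":13}},"v":[[65,98,42,51],[38,75,39,9],[47,14,27,76]]}
After op 5 (remove /t/aq/1): {"ava":[{"gst":74,"yt":75},{"uke":14,"z":47},[16,62,26,94,55],{"lt":96,"tir":50,"vp":29,"wv":50}],"jd":[[24,11,32,81,67],[53,82,81,21,86],[36,17,0,43]],"t":{"aq":[56,3,56],"gq":{"g":8,"rlf":62},"ouf":[6,6,44,68],"ylb":{"bwz":81,"tem":78,"uxu":13}},"v":[[65,98,42,51],[38,75,39,9],[47,14,27,76]]}
After op 6 (add /v/0/3 47): {"ava":[{"gst":74,"yt":75},{"uke":14,"z":47},[16,62,26,94,55],{"lt":96,"tir":50,"vp":29,"wv":50}],"jd":[[24,11,32,81,67],[53,82,81,21,86],[36,17,0,43]],"t":{"aq":[56,3,56],"gq":{"g":8,"rlf":62},"ouf":[6,6,44,68],"ylb":{"bwz":81,"tem":78,"uxu":13}},"v":[[65,98,42,47,51],[38,75,39,9],[47,14,27,76]]}
After op 7 (add /vvv 67): {"ava":[{"gst":74,"yt":75},{"uke":14,"z":47},[16,62,26,94,55],{"lt":96,"tir":50,"vp":29,"wv":50}],"jd":[[24,11,32,81,67],[53,82,81,21,86],[36,17,0,43]],"t":{"aq":[56,3,56],"gq":{"g":8,"rlf":62},"ouf":[6,6,44,68],"ylb":{"bwz":81,"tem":78,"uxu":13}},"v":[[65,98,42,47,51],[38,75,39,9],[47,14,27,76]],"vvv":67}
Value at /v/0/3: 47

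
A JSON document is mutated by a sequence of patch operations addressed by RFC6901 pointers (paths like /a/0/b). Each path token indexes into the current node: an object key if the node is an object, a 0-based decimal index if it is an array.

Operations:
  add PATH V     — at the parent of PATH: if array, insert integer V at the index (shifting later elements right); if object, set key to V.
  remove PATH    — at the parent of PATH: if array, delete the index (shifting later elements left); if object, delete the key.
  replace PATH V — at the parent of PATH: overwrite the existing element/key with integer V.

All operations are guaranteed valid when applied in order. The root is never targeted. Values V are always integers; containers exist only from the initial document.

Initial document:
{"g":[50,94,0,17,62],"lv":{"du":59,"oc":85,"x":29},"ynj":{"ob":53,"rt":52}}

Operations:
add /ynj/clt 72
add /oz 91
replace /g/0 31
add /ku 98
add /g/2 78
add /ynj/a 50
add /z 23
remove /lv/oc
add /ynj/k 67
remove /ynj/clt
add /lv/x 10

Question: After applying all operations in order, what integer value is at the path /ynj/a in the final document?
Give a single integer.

After op 1 (add /ynj/clt 72): {"g":[50,94,0,17,62],"lv":{"du":59,"oc":85,"x":29},"ynj":{"clt":72,"ob":53,"rt":52}}
After op 2 (add /oz 91): {"g":[50,94,0,17,62],"lv":{"du":59,"oc":85,"x":29},"oz":91,"ynj":{"clt":72,"ob":53,"rt":52}}
After op 3 (replace /g/0 31): {"g":[31,94,0,17,62],"lv":{"du":59,"oc":85,"x":29},"oz":91,"ynj":{"clt":72,"ob":53,"rt":52}}
After op 4 (add /ku 98): {"g":[31,94,0,17,62],"ku":98,"lv":{"du":59,"oc":85,"x":29},"oz":91,"ynj":{"clt":72,"ob":53,"rt":52}}
After op 5 (add /g/2 78): {"g":[31,94,78,0,17,62],"ku":98,"lv":{"du":59,"oc":85,"x":29},"oz":91,"ynj":{"clt":72,"ob":53,"rt":52}}
After op 6 (add /ynj/a 50): {"g":[31,94,78,0,17,62],"ku":98,"lv":{"du":59,"oc":85,"x":29},"oz":91,"ynj":{"a":50,"clt":72,"ob":53,"rt":52}}
After op 7 (add /z 23): {"g":[31,94,78,0,17,62],"ku":98,"lv":{"du":59,"oc":85,"x":29},"oz":91,"ynj":{"a":50,"clt":72,"ob":53,"rt":52},"z":23}
After op 8 (remove /lv/oc): {"g":[31,94,78,0,17,62],"ku":98,"lv":{"du":59,"x":29},"oz":91,"ynj":{"a":50,"clt":72,"ob":53,"rt":52},"z":23}
After op 9 (add /ynj/k 67): {"g":[31,94,78,0,17,62],"ku":98,"lv":{"du":59,"x":29},"oz":91,"ynj":{"a":50,"clt":72,"k":67,"ob":53,"rt":52},"z":23}
After op 10 (remove /ynj/clt): {"g":[31,94,78,0,17,62],"ku":98,"lv":{"du":59,"x":29},"oz":91,"ynj":{"a":50,"k":67,"ob":53,"rt":52},"z":23}
After op 11 (add /lv/x 10): {"g":[31,94,78,0,17,62],"ku":98,"lv":{"du":59,"x":10},"oz":91,"ynj":{"a":50,"k":67,"ob":53,"rt":52},"z":23}
Value at /ynj/a: 50

Answer: 50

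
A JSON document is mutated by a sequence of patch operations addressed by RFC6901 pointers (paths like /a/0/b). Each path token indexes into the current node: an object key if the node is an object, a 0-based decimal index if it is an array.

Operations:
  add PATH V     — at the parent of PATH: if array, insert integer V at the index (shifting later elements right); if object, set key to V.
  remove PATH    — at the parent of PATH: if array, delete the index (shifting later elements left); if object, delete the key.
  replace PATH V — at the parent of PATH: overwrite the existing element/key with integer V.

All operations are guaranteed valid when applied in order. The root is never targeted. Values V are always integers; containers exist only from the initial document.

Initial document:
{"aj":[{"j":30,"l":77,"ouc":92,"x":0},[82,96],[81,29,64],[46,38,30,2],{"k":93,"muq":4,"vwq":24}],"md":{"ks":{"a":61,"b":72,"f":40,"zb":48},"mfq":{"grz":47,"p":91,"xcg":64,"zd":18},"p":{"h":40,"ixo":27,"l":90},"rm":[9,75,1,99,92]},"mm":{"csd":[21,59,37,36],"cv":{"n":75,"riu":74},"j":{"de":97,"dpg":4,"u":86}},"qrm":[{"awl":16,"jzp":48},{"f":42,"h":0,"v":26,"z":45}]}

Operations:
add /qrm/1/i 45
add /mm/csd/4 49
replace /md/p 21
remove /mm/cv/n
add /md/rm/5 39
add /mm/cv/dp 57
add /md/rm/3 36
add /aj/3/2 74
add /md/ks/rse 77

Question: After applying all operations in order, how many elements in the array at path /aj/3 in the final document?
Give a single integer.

After op 1 (add /qrm/1/i 45): {"aj":[{"j":30,"l":77,"ouc":92,"x":0},[82,96],[81,29,64],[46,38,30,2],{"k":93,"muq":4,"vwq":24}],"md":{"ks":{"a":61,"b":72,"f":40,"zb":48},"mfq":{"grz":47,"p":91,"xcg":64,"zd":18},"p":{"h":40,"ixo":27,"l":90},"rm":[9,75,1,99,92]},"mm":{"csd":[21,59,37,36],"cv":{"n":75,"riu":74},"j":{"de":97,"dpg":4,"u":86}},"qrm":[{"awl":16,"jzp":48},{"f":42,"h":0,"i":45,"v":26,"z":45}]}
After op 2 (add /mm/csd/4 49): {"aj":[{"j":30,"l":77,"ouc":92,"x":0},[82,96],[81,29,64],[46,38,30,2],{"k":93,"muq":4,"vwq":24}],"md":{"ks":{"a":61,"b":72,"f":40,"zb":48},"mfq":{"grz":47,"p":91,"xcg":64,"zd":18},"p":{"h":40,"ixo":27,"l":90},"rm":[9,75,1,99,92]},"mm":{"csd":[21,59,37,36,49],"cv":{"n":75,"riu":74},"j":{"de":97,"dpg":4,"u":86}},"qrm":[{"awl":16,"jzp":48},{"f":42,"h":0,"i":45,"v":26,"z":45}]}
After op 3 (replace /md/p 21): {"aj":[{"j":30,"l":77,"ouc":92,"x":0},[82,96],[81,29,64],[46,38,30,2],{"k":93,"muq":4,"vwq":24}],"md":{"ks":{"a":61,"b":72,"f":40,"zb":48},"mfq":{"grz":47,"p":91,"xcg":64,"zd":18},"p":21,"rm":[9,75,1,99,92]},"mm":{"csd":[21,59,37,36,49],"cv":{"n":75,"riu":74},"j":{"de":97,"dpg":4,"u":86}},"qrm":[{"awl":16,"jzp":48},{"f":42,"h":0,"i":45,"v":26,"z":45}]}
After op 4 (remove /mm/cv/n): {"aj":[{"j":30,"l":77,"ouc":92,"x":0},[82,96],[81,29,64],[46,38,30,2],{"k":93,"muq":4,"vwq":24}],"md":{"ks":{"a":61,"b":72,"f":40,"zb":48},"mfq":{"grz":47,"p":91,"xcg":64,"zd":18},"p":21,"rm":[9,75,1,99,92]},"mm":{"csd":[21,59,37,36,49],"cv":{"riu":74},"j":{"de":97,"dpg":4,"u":86}},"qrm":[{"awl":16,"jzp":48},{"f":42,"h":0,"i":45,"v":26,"z":45}]}
After op 5 (add /md/rm/5 39): {"aj":[{"j":30,"l":77,"ouc":92,"x":0},[82,96],[81,29,64],[46,38,30,2],{"k":93,"muq":4,"vwq":24}],"md":{"ks":{"a":61,"b":72,"f":40,"zb":48},"mfq":{"grz":47,"p":91,"xcg":64,"zd":18},"p":21,"rm":[9,75,1,99,92,39]},"mm":{"csd":[21,59,37,36,49],"cv":{"riu":74},"j":{"de":97,"dpg":4,"u":86}},"qrm":[{"awl":16,"jzp":48},{"f":42,"h":0,"i":45,"v":26,"z":45}]}
After op 6 (add /mm/cv/dp 57): {"aj":[{"j":30,"l":77,"ouc":92,"x":0},[82,96],[81,29,64],[46,38,30,2],{"k":93,"muq":4,"vwq":24}],"md":{"ks":{"a":61,"b":72,"f":40,"zb":48},"mfq":{"grz":47,"p":91,"xcg":64,"zd":18},"p":21,"rm":[9,75,1,99,92,39]},"mm":{"csd":[21,59,37,36,49],"cv":{"dp":57,"riu":74},"j":{"de":97,"dpg":4,"u":86}},"qrm":[{"awl":16,"jzp":48},{"f":42,"h":0,"i":45,"v":26,"z":45}]}
After op 7 (add /md/rm/3 36): {"aj":[{"j":30,"l":77,"ouc":92,"x":0},[82,96],[81,29,64],[46,38,30,2],{"k":93,"muq":4,"vwq":24}],"md":{"ks":{"a":61,"b":72,"f":40,"zb":48},"mfq":{"grz":47,"p":91,"xcg":64,"zd":18},"p":21,"rm":[9,75,1,36,99,92,39]},"mm":{"csd":[21,59,37,36,49],"cv":{"dp":57,"riu":74},"j":{"de":97,"dpg":4,"u":86}},"qrm":[{"awl":16,"jzp":48},{"f":42,"h":0,"i":45,"v":26,"z":45}]}
After op 8 (add /aj/3/2 74): {"aj":[{"j":30,"l":77,"ouc":92,"x":0},[82,96],[81,29,64],[46,38,74,30,2],{"k":93,"muq":4,"vwq":24}],"md":{"ks":{"a":61,"b":72,"f":40,"zb":48},"mfq":{"grz":47,"p":91,"xcg":64,"zd":18},"p":21,"rm":[9,75,1,36,99,92,39]},"mm":{"csd":[21,59,37,36,49],"cv":{"dp":57,"riu":74},"j":{"de":97,"dpg":4,"u":86}},"qrm":[{"awl":16,"jzp":48},{"f":42,"h":0,"i":45,"v":26,"z":45}]}
After op 9 (add /md/ks/rse 77): {"aj":[{"j":30,"l":77,"ouc":92,"x":0},[82,96],[81,29,64],[46,38,74,30,2],{"k":93,"muq":4,"vwq":24}],"md":{"ks":{"a":61,"b":72,"f":40,"rse":77,"zb":48},"mfq":{"grz":47,"p":91,"xcg":64,"zd":18},"p":21,"rm":[9,75,1,36,99,92,39]},"mm":{"csd":[21,59,37,36,49],"cv":{"dp":57,"riu":74},"j":{"de":97,"dpg":4,"u":86}},"qrm":[{"awl":16,"jzp":48},{"f":42,"h":0,"i":45,"v":26,"z":45}]}
Size at path /aj/3: 5

Answer: 5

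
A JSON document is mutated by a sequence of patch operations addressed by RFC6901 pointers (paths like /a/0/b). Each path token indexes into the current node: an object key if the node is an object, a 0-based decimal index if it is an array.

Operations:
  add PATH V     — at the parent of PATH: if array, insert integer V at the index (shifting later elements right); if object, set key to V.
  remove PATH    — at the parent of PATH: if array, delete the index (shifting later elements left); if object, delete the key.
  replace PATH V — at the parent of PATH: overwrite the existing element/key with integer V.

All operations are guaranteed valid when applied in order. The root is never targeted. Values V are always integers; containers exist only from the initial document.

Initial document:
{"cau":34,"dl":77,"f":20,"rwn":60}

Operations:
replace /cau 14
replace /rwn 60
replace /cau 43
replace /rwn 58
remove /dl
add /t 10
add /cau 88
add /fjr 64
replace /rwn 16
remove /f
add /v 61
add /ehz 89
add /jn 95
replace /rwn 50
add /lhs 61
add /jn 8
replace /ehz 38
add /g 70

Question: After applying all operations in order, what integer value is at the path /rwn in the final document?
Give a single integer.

Answer: 50

Derivation:
After op 1 (replace /cau 14): {"cau":14,"dl":77,"f":20,"rwn":60}
After op 2 (replace /rwn 60): {"cau":14,"dl":77,"f":20,"rwn":60}
After op 3 (replace /cau 43): {"cau":43,"dl":77,"f":20,"rwn":60}
After op 4 (replace /rwn 58): {"cau":43,"dl":77,"f":20,"rwn":58}
After op 5 (remove /dl): {"cau":43,"f":20,"rwn":58}
After op 6 (add /t 10): {"cau":43,"f":20,"rwn":58,"t":10}
After op 7 (add /cau 88): {"cau":88,"f":20,"rwn":58,"t":10}
After op 8 (add /fjr 64): {"cau":88,"f":20,"fjr":64,"rwn":58,"t":10}
After op 9 (replace /rwn 16): {"cau":88,"f":20,"fjr":64,"rwn":16,"t":10}
After op 10 (remove /f): {"cau":88,"fjr":64,"rwn":16,"t":10}
After op 11 (add /v 61): {"cau":88,"fjr":64,"rwn":16,"t":10,"v":61}
After op 12 (add /ehz 89): {"cau":88,"ehz":89,"fjr":64,"rwn":16,"t":10,"v":61}
After op 13 (add /jn 95): {"cau":88,"ehz":89,"fjr":64,"jn":95,"rwn":16,"t":10,"v":61}
After op 14 (replace /rwn 50): {"cau":88,"ehz":89,"fjr":64,"jn":95,"rwn":50,"t":10,"v":61}
After op 15 (add /lhs 61): {"cau":88,"ehz":89,"fjr":64,"jn":95,"lhs":61,"rwn":50,"t":10,"v":61}
After op 16 (add /jn 8): {"cau":88,"ehz":89,"fjr":64,"jn":8,"lhs":61,"rwn":50,"t":10,"v":61}
After op 17 (replace /ehz 38): {"cau":88,"ehz":38,"fjr":64,"jn":8,"lhs":61,"rwn":50,"t":10,"v":61}
After op 18 (add /g 70): {"cau":88,"ehz":38,"fjr":64,"g":70,"jn":8,"lhs":61,"rwn":50,"t":10,"v":61}
Value at /rwn: 50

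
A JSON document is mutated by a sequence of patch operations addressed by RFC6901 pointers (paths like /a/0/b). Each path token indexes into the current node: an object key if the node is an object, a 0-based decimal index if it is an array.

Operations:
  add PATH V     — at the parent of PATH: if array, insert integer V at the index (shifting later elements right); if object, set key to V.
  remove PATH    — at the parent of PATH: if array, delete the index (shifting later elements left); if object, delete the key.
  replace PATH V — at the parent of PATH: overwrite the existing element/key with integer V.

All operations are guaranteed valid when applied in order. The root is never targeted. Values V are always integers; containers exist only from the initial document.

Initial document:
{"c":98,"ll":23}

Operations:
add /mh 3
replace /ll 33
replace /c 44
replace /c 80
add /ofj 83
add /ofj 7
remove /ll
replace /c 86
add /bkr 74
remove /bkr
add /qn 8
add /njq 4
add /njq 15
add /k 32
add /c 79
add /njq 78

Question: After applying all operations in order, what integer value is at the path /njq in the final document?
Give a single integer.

After op 1 (add /mh 3): {"c":98,"ll":23,"mh":3}
After op 2 (replace /ll 33): {"c":98,"ll":33,"mh":3}
After op 3 (replace /c 44): {"c":44,"ll":33,"mh":3}
After op 4 (replace /c 80): {"c":80,"ll":33,"mh":3}
After op 5 (add /ofj 83): {"c":80,"ll":33,"mh":3,"ofj":83}
After op 6 (add /ofj 7): {"c":80,"ll":33,"mh":3,"ofj":7}
After op 7 (remove /ll): {"c":80,"mh":3,"ofj":7}
After op 8 (replace /c 86): {"c":86,"mh":3,"ofj":7}
After op 9 (add /bkr 74): {"bkr":74,"c":86,"mh":3,"ofj":7}
After op 10 (remove /bkr): {"c":86,"mh":3,"ofj":7}
After op 11 (add /qn 8): {"c":86,"mh":3,"ofj":7,"qn":8}
After op 12 (add /njq 4): {"c":86,"mh":3,"njq":4,"ofj":7,"qn":8}
After op 13 (add /njq 15): {"c":86,"mh":3,"njq":15,"ofj":7,"qn":8}
After op 14 (add /k 32): {"c":86,"k":32,"mh":3,"njq":15,"ofj":7,"qn":8}
After op 15 (add /c 79): {"c":79,"k":32,"mh":3,"njq":15,"ofj":7,"qn":8}
After op 16 (add /njq 78): {"c":79,"k":32,"mh":3,"njq":78,"ofj":7,"qn":8}
Value at /njq: 78

Answer: 78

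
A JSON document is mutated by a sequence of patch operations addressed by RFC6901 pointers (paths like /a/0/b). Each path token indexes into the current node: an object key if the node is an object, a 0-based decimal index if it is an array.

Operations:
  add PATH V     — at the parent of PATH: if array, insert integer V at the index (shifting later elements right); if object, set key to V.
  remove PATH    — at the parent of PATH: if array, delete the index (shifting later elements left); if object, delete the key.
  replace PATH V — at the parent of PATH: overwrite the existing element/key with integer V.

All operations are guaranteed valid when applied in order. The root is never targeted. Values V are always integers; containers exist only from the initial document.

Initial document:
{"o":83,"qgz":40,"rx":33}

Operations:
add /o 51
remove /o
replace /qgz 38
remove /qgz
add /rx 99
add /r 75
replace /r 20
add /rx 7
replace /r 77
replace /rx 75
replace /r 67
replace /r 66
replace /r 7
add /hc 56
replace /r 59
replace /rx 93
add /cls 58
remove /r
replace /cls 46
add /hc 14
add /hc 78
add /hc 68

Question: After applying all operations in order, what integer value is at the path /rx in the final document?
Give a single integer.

Answer: 93

Derivation:
After op 1 (add /o 51): {"o":51,"qgz":40,"rx":33}
After op 2 (remove /o): {"qgz":40,"rx":33}
After op 3 (replace /qgz 38): {"qgz":38,"rx":33}
After op 4 (remove /qgz): {"rx":33}
After op 5 (add /rx 99): {"rx":99}
After op 6 (add /r 75): {"r":75,"rx":99}
After op 7 (replace /r 20): {"r":20,"rx":99}
After op 8 (add /rx 7): {"r":20,"rx":7}
After op 9 (replace /r 77): {"r":77,"rx":7}
After op 10 (replace /rx 75): {"r":77,"rx":75}
After op 11 (replace /r 67): {"r":67,"rx":75}
After op 12 (replace /r 66): {"r":66,"rx":75}
After op 13 (replace /r 7): {"r":7,"rx":75}
After op 14 (add /hc 56): {"hc":56,"r":7,"rx":75}
After op 15 (replace /r 59): {"hc":56,"r":59,"rx":75}
After op 16 (replace /rx 93): {"hc":56,"r":59,"rx":93}
After op 17 (add /cls 58): {"cls":58,"hc":56,"r":59,"rx":93}
After op 18 (remove /r): {"cls":58,"hc":56,"rx":93}
After op 19 (replace /cls 46): {"cls":46,"hc":56,"rx":93}
After op 20 (add /hc 14): {"cls":46,"hc":14,"rx":93}
After op 21 (add /hc 78): {"cls":46,"hc":78,"rx":93}
After op 22 (add /hc 68): {"cls":46,"hc":68,"rx":93}
Value at /rx: 93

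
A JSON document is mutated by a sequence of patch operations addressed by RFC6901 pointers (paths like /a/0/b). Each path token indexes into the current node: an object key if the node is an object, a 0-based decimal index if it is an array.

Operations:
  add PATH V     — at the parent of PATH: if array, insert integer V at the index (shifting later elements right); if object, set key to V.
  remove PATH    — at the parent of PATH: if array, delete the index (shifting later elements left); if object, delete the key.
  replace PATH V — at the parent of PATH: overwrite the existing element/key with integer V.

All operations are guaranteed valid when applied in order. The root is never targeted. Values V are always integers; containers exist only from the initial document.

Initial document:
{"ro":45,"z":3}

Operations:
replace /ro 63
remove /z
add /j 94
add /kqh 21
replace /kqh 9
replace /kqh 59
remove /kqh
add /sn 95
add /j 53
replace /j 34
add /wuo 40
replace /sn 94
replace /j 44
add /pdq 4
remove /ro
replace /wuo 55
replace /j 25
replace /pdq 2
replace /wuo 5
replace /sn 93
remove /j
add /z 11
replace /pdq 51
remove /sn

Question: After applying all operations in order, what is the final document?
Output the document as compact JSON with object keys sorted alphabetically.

Answer: {"pdq":51,"wuo":5,"z":11}

Derivation:
After op 1 (replace /ro 63): {"ro":63,"z":3}
After op 2 (remove /z): {"ro":63}
After op 3 (add /j 94): {"j":94,"ro":63}
After op 4 (add /kqh 21): {"j":94,"kqh":21,"ro":63}
After op 5 (replace /kqh 9): {"j":94,"kqh":9,"ro":63}
After op 6 (replace /kqh 59): {"j":94,"kqh":59,"ro":63}
After op 7 (remove /kqh): {"j":94,"ro":63}
After op 8 (add /sn 95): {"j":94,"ro":63,"sn":95}
After op 9 (add /j 53): {"j":53,"ro":63,"sn":95}
After op 10 (replace /j 34): {"j":34,"ro":63,"sn":95}
After op 11 (add /wuo 40): {"j":34,"ro":63,"sn":95,"wuo":40}
After op 12 (replace /sn 94): {"j":34,"ro":63,"sn":94,"wuo":40}
After op 13 (replace /j 44): {"j":44,"ro":63,"sn":94,"wuo":40}
After op 14 (add /pdq 4): {"j":44,"pdq":4,"ro":63,"sn":94,"wuo":40}
After op 15 (remove /ro): {"j":44,"pdq":4,"sn":94,"wuo":40}
After op 16 (replace /wuo 55): {"j":44,"pdq":4,"sn":94,"wuo":55}
After op 17 (replace /j 25): {"j":25,"pdq":4,"sn":94,"wuo":55}
After op 18 (replace /pdq 2): {"j":25,"pdq":2,"sn":94,"wuo":55}
After op 19 (replace /wuo 5): {"j":25,"pdq":2,"sn":94,"wuo":5}
After op 20 (replace /sn 93): {"j":25,"pdq":2,"sn":93,"wuo":5}
After op 21 (remove /j): {"pdq":2,"sn":93,"wuo":5}
After op 22 (add /z 11): {"pdq":2,"sn":93,"wuo":5,"z":11}
After op 23 (replace /pdq 51): {"pdq":51,"sn":93,"wuo":5,"z":11}
After op 24 (remove /sn): {"pdq":51,"wuo":5,"z":11}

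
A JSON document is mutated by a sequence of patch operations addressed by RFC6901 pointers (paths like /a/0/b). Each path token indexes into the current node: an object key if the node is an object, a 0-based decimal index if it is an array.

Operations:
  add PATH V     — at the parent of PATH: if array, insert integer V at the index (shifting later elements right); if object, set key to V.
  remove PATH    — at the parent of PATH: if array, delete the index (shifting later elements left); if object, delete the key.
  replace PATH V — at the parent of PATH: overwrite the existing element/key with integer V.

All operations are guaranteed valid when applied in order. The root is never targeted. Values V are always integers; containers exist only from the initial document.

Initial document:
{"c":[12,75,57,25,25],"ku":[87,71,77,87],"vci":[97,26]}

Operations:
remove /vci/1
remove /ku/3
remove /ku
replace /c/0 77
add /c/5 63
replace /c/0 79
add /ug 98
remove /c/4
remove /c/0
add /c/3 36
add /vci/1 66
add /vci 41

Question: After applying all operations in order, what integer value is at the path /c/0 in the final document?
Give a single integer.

After op 1 (remove /vci/1): {"c":[12,75,57,25,25],"ku":[87,71,77,87],"vci":[97]}
After op 2 (remove /ku/3): {"c":[12,75,57,25,25],"ku":[87,71,77],"vci":[97]}
After op 3 (remove /ku): {"c":[12,75,57,25,25],"vci":[97]}
After op 4 (replace /c/0 77): {"c":[77,75,57,25,25],"vci":[97]}
After op 5 (add /c/5 63): {"c":[77,75,57,25,25,63],"vci":[97]}
After op 6 (replace /c/0 79): {"c":[79,75,57,25,25,63],"vci":[97]}
After op 7 (add /ug 98): {"c":[79,75,57,25,25,63],"ug":98,"vci":[97]}
After op 8 (remove /c/4): {"c":[79,75,57,25,63],"ug":98,"vci":[97]}
After op 9 (remove /c/0): {"c":[75,57,25,63],"ug":98,"vci":[97]}
After op 10 (add /c/3 36): {"c":[75,57,25,36,63],"ug":98,"vci":[97]}
After op 11 (add /vci/1 66): {"c":[75,57,25,36,63],"ug":98,"vci":[97,66]}
After op 12 (add /vci 41): {"c":[75,57,25,36,63],"ug":98,"vci":41}
Value at /c/0: 75

Answer: 75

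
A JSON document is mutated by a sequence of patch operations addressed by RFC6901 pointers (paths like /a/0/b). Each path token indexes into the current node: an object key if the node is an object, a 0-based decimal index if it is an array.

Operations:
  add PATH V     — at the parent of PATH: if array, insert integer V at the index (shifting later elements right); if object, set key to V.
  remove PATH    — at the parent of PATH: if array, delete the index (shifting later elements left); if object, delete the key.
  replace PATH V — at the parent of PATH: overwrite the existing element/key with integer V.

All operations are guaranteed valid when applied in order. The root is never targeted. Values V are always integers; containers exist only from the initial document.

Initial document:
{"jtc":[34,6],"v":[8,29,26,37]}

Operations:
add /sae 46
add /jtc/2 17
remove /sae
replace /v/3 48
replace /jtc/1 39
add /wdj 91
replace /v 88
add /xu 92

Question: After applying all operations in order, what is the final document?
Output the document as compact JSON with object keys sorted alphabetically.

Answer: {"jtc":[34,39,17],"v":88,"wdj":91,"xu":92}

Derivation:
After op 1 (add /sae 46): {"jtc":[34,6],"sae":46,"v":[8,29,26,37]}
After op 2 (add /jtc/2 17): {"jtc":[34,6,17],"sae":46,"v":[8,29,26,37]}
After op 3 (remove /sae): {"jtc":[34,6,17],"v":[8,29,26,37]}
After op 4 (replace /v/3 48): {"jtc":[34,6,17],"v":[8,29,26,48]}
After op 5 (replace /jtc/1 39): {"jtc":[34,39,17],"v":[8,29,26,48]}
After op 6 (add /wdj 91): {"jtc":[34,39,17],"v":[8,29,26,48],"wdj":91}
After op 7 (replace /v 88): {"jtc":[34,39,17],"v":88,"wdj":91}
After op 8 (add /xu 92): {"jtc":[34,39,17],"v":88,"wdj":91,"xu":92}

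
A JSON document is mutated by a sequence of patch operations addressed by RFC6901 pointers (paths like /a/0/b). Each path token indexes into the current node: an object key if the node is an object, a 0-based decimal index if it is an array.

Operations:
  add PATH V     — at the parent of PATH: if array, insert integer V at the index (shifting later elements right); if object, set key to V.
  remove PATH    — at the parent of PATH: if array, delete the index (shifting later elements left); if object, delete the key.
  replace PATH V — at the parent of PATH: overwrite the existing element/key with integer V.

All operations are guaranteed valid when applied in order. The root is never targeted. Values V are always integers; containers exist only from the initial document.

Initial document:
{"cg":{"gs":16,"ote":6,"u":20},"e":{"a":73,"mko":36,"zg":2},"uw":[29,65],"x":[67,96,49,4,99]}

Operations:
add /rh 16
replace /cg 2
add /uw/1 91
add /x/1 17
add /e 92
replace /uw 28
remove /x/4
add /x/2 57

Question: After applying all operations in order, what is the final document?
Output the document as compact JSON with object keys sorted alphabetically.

After op 1 (add /rh 16): {"cg":{"gs":16,"ote":6,"u":20},"e":{"a":73,"mko":36,"zg":2},"rh":16,"uw":[29,65],"x":[67,96,49,4,99]}
After op 2 (replace /cg 2): {"cg":2,"e":{"a":73,"mko":36,"zg":2},"rh":16,"uw":[29,65],"x":[67,96,49,4,99]}
After op 3 (add /uw/1 91): {"cg":2,"e":{"a":73,"mko":36,"zg":2},"rh":16,"uw":[29,91,65],"x":[67,96,49,4,99]}
After op 4 (add /x/1 17): {"cg":2,"e":{"a":73,"mko":36,"zg":2},"rh":16,"uw":[29,91,65],"x":[67,17,96,49,4,99]}
After op 5 (add /e 92): {"cg":2,"e":92,"rh":16,"uw":[29,91,65],"x":[67,17,96,49,4,99]}
After op 6 (replace /uw 28): {"cg":2,"e":92,"rh":16,"uw":28,"x":[67,17,96,49,4,99]}
After op 7 (remove /x/4): {"cg":2,"e":92,"rh":16,"uw":28,"x":[67,17,96,49,99]}
After op 8 (add /x/2 57): {"cg":2,"e":92,"rh":16,"uw":28,"x":[67,17,57,96,49,99]}

Answer: {"cg":2,"e":92,"rh":16,"uw":28,"x":[67,17,57,96,49,99]}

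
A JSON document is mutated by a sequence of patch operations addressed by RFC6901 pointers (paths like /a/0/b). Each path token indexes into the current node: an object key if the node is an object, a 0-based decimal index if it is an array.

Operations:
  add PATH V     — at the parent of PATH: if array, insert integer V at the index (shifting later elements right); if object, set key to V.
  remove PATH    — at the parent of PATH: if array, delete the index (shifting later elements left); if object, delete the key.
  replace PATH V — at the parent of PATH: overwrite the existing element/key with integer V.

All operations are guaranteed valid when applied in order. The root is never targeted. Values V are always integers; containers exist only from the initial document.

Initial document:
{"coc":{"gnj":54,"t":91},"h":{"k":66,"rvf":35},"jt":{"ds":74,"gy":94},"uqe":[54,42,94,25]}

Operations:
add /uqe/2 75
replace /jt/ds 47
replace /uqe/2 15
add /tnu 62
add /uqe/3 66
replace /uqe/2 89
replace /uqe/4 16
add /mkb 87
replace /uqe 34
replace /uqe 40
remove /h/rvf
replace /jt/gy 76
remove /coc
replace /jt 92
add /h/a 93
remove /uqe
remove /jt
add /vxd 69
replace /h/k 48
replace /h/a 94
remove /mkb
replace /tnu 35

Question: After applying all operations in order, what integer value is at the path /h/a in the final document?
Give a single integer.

After op 1 (add /uqe/2 75): {"coc":{"gnj":54,"t":91},"h":{"k":66,"rvf":35},"jt":{"ds":74,"gy":94},"uqe":[54,42,75,94,25]}
After op 2 (replace /jt/ds 47): {"coc":{"gnj":54,"t":91},"h":{"k":66,"rvf":35},"jt":{"ds":47,"gy":94},"uqe":[54,42,75,94,25]}
After op 3 (replace /uqe/2 15): {"coc":{"gnj":54,"t":91},"h":{"k":66,"rvf":35},"jt":{"ds":47,"gy":94},"uqe":[54,42,15,94,25]}
After op 4 (add /tnu 62): {"coc":{"gnj":54,"t":91},"h":{"k":66,"rvf":35},"jt":{"ds":47,"gy":94},"tnu":62,"uqe":[54,42,15,94,25]}
After op 5 (add /uqe/3 66): {"coc":{"gnj":54,"t":91},"h":{"k":66,"rvf":35},"jt":{"ds":47,"gy":94},"tnu":62,"uqe":[54,42,15,66,94,25]}
After op 6 (replace /uqe/2 89): {"coc":{"gnj":54,"t":91},"h":{"k":66,"rvf":35},"jt":{"ds":47,"gy":94},"tnu":62,"uqe":[54,42,89,66,94,25]}
After op 7 (replace /uqe/4 16): {"coc":{"gnj":54,"t":91},"h":{"k":66,"rvf":35},"jt":{"ds":47,"gy":94},"tnu":62,"uqe":[54,42,89,66,16,25]}
After op 8 (add /mkb 87): {"coc":{"gnj":54,"t":91},"h":{"k":66,"rvf":35},"jt":{"ds":47,"gy":94},"mkb":87,"tnu":62,"uqe":[54,42,89,66,16,25]}
After op 9 (replace /uqe 34): {"coc":{"gnj":54,"t":91},"h":{"k":66,"rvf":35},"jt":{"ds":47,"gy":94},"mkb":87,"tnu":62,"uqe":34}
After op 10 (replace /uqe 40): {"coc":{"gnj":54,"t":91},"h":{"k":66,"rvf":35},"jt":{"ds":47,"gy":94},"mkb":87,"tnu":62,"uqe":40}
After op 11 (remove /h/rvf): {"coc":{"gnj":54,"t":91},"h":{"k":66},"jt":{"ds":47,"gy":94},"mkb":87,"tnu":62,"uqe":40}
After op 12 (replace /jt/gy 76): {"coc":{"gnj":54,"t":91},"h":{"k":66},"jt":{"ds":47,"gy":76},"mkb":87,"tnu":62,"uqe":40}
After op 13 (remove /coc): {"h":{"k":66},"jt":{"ds":47,"gy":76},"mkb":87,"tnu":62,"uqe":40}
After op 14 (replace /jt 92): {"h":{"k":66},"jt":92,"mkb":87,"tnu":62,"uqe":40}
After op 15 (add /h/a 93): {"h":{"a":93,"k":66},"jt":92,"mkb":87,"tnu":62,"uqe":40}
After op 16 (remove /uqe): {"h":{"a":93,"k":66},"jt":92,"mkb":87,"tnu":62}
After op 17 (remove /jt): {"h":{"a":93,"k":66},"mkb":87,"tnu":62}
After op 18 (add /vxd 69): {"h":{"a":93,"k":66},"mkb":87,"tnu":62,"vxd":69}
After op 19 (replace /h/k 48): {"h":{"a":93,"k":48},"mkb":87,"tnu":62,"vxd":69}
After op 20 (replace /h/a 94): {"h":{"a":94,"k":48},"mkb":87,"tnu":62,"vxd":69}
After op 21 (remove /mkb): {"h":{"a":94,"k":48},"tnu":62,"vxd":69}
After op 22 (replace /tnu 35): {"h":{"a":94,"k":48},"tnu":35,"vxd":69}
Value at /h/a: 94

Answer: 94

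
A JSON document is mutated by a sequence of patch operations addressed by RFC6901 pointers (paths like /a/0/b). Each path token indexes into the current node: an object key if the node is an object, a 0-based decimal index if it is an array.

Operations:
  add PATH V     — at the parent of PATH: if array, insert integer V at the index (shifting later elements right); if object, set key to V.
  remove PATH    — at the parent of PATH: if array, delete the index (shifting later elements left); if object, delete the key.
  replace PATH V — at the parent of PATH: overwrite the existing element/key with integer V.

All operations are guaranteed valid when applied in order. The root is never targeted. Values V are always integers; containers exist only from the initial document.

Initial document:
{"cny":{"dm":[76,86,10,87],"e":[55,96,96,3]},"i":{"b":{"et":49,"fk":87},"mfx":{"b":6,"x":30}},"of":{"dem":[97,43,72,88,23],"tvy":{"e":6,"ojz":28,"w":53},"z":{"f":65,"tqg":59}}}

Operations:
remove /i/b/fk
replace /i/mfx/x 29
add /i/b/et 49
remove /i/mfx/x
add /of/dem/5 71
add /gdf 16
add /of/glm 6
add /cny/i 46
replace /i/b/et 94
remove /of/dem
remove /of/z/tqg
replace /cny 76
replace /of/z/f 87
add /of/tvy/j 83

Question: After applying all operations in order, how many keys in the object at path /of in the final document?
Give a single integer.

Answer: 3

Derivation:
After op 1 (remove /i/b/fk): {"cny":{"dm":[76,86,10,87],"e":[55,96,96,3]},"i":{"b":{"et":49},"mfx":{"b":6,"x":30}},"of":{"dem":[97,43,72,88,23],"tvy":{"e":6,"ojz":28,"w":53},"z":{"f":65,"tqg":59}}}
After op 2 (replace /i/mfx/x 29): {"cny":{"dm":[76,86,10,87],"e":[55,96,96,3]},"i":{"b":{"et":49},"mfx":{"b":6,"x":29}},"of":{"dem":[97,43,72,88,23],"tvy":{"e":6,"ojz":28,"w":53},"z":{"f":65,"tqg":59}}}
After op 3 (add /i/b/et 49): {"cny":{"dm":[76,86,10,87],"e":[55,96,96,3]},"i":{"b":{"et":49},"mfx":{"b":6,"x":29}},"of":{"dem":[97,43,72,88,23],"tvy":{"e":6,"ojz":28,"w":53},"z":{"f":65,"tqg":59}}}
After op 4 (remove /i/mfx/x): {"cny":{"dm":[76,86,10,87],"e":[55,96,96,3]},"i":{"b":{"et":49},"mfx":{"b":6}},"of":{"dem":[97,43,72,88,23],"tvy":{"e":6,"ojz":28,"w":53},"z":{"f":65,"tqg":59}}}
After op 5 (add /of/dem/5 71): {"cny":{"dm":[76,86,10,87],"e":[55,96,96,3]},"i":{"b":{"et":49},"mfx":{"b":6}},"of":{"dem":[97,43,72,88,23,71],"tvy":{"e":6,"ojz":28,"w":53},"z":{"f":65,"tqg":59}}}
After op 6 (add /gdf 16): {"cny":{"dm":[76,86,10,87],"e":[55,96,96,3]},"gdf":16,"i":{"b":{"et":49},"mfx":{"b":6}},"of":{"dem":[97,43,72,88,23,71],"tvy":{"e":6,"ojz":28,"w":53},"z":{"f":65,"tqg":59}}}
After op 7 (add /of/glm 6): {"cny":{"dm":[76,86,10,87],"e":[55,96,96,3]},"gdf":16,"i":{"b":{"et":49},"mfx":{"b":6}},"of":{"dem":[97,43,72,88,23,71],"glm":6,"tvy":{"e":6,"ojz":28,"w":53},"z":{"f":65,"tqg":59}}}
After op 8 (add /cny/i 46): {"cny":{"dm":[76,86,10,87],"e":[55,96,96,3],"i":46},"gdf":16,"i":{"b":{"et":49},"mfx":{"b":6}},"of":{"dem":[97,43,72,88,23,71],"glm":6,"tvy":{"e":6,"ojz":28,"w":53},"z":{"f":65,"tqg":59}}}
After op 9 (replace /i/b/et 94): {"cny":{"dm":[76,86,10,87],"e":[55,96,96,3],"i":46},"gdf":16,"i":{"b":{"et":94},"mfx":{"b":6}},"of":{"dem":[97,43,72,88,23,71],"glm":6,"tvy":{"e":6,"ojz":28,"w":53},"z":{"f":65,"tqg":59}}}
After op 10 (remove /of/dem): {"cny":{"dm":[76,86,10,87],"e":[55,96,96,3],"i":46},"gdf":16,"i":{"b":{"et":94},"mfx":{"b":6}},"of":{"glm":6,"tvy":{"e":6,"ojz":28,"w":53},"z":{"f":65,"tqg":59}}}
After op 11 (remove /of/z/tqg): {"cny":{"dm":[76,86,10,87],"e":[55,96,96,3],"i":46},"gdf":16,"i":{"b":{"et":94},"mfx":{"b":6}},"of":{"glm":6,"tvy":{"e":6,"ojz":28,"w":53},"z":{"f":65}}}
After op 12 (replace /cny 76): {"cny":76,"gdf":16,"i":{"b":{"et":94},"mfx":{"b":6}},"of":{"glm":6,"tvy":{"e":6,"ojz":28,"w":53},"z":{"f":65}}}
After op 13 (replace /of/z/f 87): {"cny":76,"gdf":16,"i":{"b":{"et":94},"mfx":{"b":6}},"of":{"glm":6,"tvy":{"e":6,"ojz":28,"w":53},"z":{"f":87}}}
After op 14 (add /of/tvy/j 83): {"cny":76,"gdf":16,"i":{"b":{"et":94},"mfx":{"b":6}},"of":{"glm":6,"tvy":{"e":6,"j":83,"ojz":28,"w":53},"z":{"f":87}}}
Size at path /of: 3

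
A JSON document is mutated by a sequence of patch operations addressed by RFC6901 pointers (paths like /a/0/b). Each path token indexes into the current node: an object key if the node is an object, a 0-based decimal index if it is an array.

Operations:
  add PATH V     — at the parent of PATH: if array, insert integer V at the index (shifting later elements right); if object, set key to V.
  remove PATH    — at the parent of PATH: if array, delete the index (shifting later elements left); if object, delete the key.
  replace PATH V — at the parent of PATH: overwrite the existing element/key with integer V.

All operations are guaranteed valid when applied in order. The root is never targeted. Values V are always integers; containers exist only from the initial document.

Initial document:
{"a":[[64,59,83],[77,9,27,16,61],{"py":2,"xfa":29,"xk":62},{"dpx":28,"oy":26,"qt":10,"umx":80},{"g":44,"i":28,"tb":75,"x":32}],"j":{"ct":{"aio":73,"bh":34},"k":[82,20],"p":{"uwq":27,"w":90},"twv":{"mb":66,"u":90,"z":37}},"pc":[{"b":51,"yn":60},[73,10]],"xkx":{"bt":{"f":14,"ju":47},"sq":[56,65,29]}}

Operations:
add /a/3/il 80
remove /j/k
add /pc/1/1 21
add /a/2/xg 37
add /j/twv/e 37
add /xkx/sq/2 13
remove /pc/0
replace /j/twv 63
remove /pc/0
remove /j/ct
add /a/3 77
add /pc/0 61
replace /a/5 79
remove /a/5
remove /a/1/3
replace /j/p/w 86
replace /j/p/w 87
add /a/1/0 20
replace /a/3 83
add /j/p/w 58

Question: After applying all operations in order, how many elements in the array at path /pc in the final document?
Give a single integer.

Answer: 1

Derivation:
After op 1 (add /a/3/il 80): {"a":[[64,59,83],[77,9,27,16,61],{"py":2,"xfa":29,"xk":62},{"dpx":28,"il":80,"oy":26,"qt":10,"umx":80},{"g":44,"i":28,"tb":75,"x":32}],"j":{"ct":{"aio":73,"bh":34},"k":[82,20],"p":{"uwq":27,"w":90},"twv":{"mb":66,"u":90,"z":37}},"pc":[{"b":51,"yn":60},[73,10]],"xkx":{"bt":{"f":14,"ju":47},"sq":[56,65,29]}}
After op 2 (remove /j/k): {"a":[[64,59,83],[77,9,27,16,61],{"py":2,"xfa":29,"xk":62},{"dpx":28,"il":80,"oy":26,"qt":10,"umx":80},{"g":44,"i":28,"tb":75,"x":32}],"j":{"ct":{"aio":73,"bh":34},"p":{"uwq":27,"w":90},"twv":{"mb":66,"u":90,"z":37}},"pc":[{"b":51,"yn":60},[73,10]],"xkx":{"bt":{"f":14,"ju":47},"sq":[56,65,29]}}
After op 3 (add /pc/1/1 21): {"a":[[64,59,83],[77,9,27,16,61],{"py":2,"xfa":29,"xk":62},{"dpx":28,"il":80,"oy":26,"qt":10,"umx":80},{"g":44,"i":28,"tb":75,"x":32}],"j":{"ct":{"aio":73,"bh":34},"p":{"uwq":27,"w":90},"twv":{"mb":66,"u":90,"z":37}},"pc":[{"b":51,"yn":60},[73,21,10]],"xkx":{"bt":{"f":14,"ju":47},"sq":[56,65,29]}}
After op 4 (add /a/2/xg 37): {"a":[[64,59,83],[77,9,27,16,61],{"py":2,"xfa":29,"xg":37,"xk":62},{"dpx":28,"il":80,"oy":26,"qt":10,"umx":80},{"g":44,"i":28,"tb":75,"x":32}],"j":{"ct":{"aio":73,"bh":34},"p":{"uwq":27,"w":90},"twv":{"mb":66,"u":90,"z":37}},"pc":[{"b":51,"yn":60},[73,21,10]],"xkx":{"bt":{"f":14,"ju":47},"sq":[56,65,29]}}
After op 5 (add /j/twv/e 37): {"a":[[64,59,83],[77,9,27,16,61],{"py":2,"xfa":29,"xg":37,"xk":62},{"dpx":28,"il":80,"oy":26,"qt":10,"umx":80},{"g":44,"i":28,"tb":75,"x":32}],"j":{"ct":{"aio":73,"bh":34},"p":{"uwq":27,"w":90},"twv":{"e":37,"mb":66,"u":90,"z":37}},"pc":[{"b":51,"yn":60},[73,21,10]],"xkx":{"bt":{"f":14,"ju":47},"sq":[56,65,29]}}
After op 6 (add /xkx/sq/2 13): {"a":[[64,59,83],[77,9,27,16,61],{"py":2,"xfa":29,"xg":37,"xk":62},{"dpx":28,"il":80,"oy":26,"qt":10,"umx":80},{"g":44,"i":28,"tb":75,"x":32}],"j":{"ct":{"aio":73,"bh":34},"p":{"uwq":27,"w":90},"twv":{"e":37,"mb":66,"u":90,"z":37}},"pc":[{"b":51,"yn":60},[73,21,10]],"xkx":{"bt":{"f":14,"ju":47},"sq":[56,65,13,29]}}
After op 7 (remove /pc/0): {"a":[[64,59,83],[77,9,27,16,61],{"py":2,"xfa":29,"xg":37,"xk":62},{"dpx":28,"il":80,"oy":26,"qt":10,"umx":80},{"g":44,"i":28,"tb":75,"x":32}],"j":{"ct":{"aio":73,"bh":34},"p":{"uwq":27,"w":90},"twv":{"e":37,"mb":66,"u":90,"z":37}},"pc":[[73,21,10]],"xkx":{"bt":{"f":14,"ju":47},"sq":[56,65,13,29]}}
After op 8 (replace /j/twv 63): {"a":[[64,59,83],[77,9,27,16,61],{"py":2,"xfa":29,"xg":37,"xk":62},{"dpx":28,"il":80,"oy":26,"qt":10,"umx":80},{"g":44,"i":28,"tb":75,"x":32}],"j":{"ct":{"aio":73,"bh":34},"p":{"uwq":27,"w":90},"twv":63},"pc":[[73,21,10]],"xkx":{"bt":{"f":14,"ju":47},"sq":[56,65,13,29]}}
After op 9 (remove /pc/0): {"a":[[64,59,83],[77,9,27,16,61],{"py":2,"xfa":29,"xg":37,"xk":62},{"dpx":28,"il":80,"oy":26,"qt":10,"umx":80},{"g":44,"i":28,"tb":75,"x":32}],"j":{"ct":{"aio":73,"bh":34},"p":{"uwq":27,"w":90},"twv":63},"pc":[],"xkx":{"bt":{"f":14,"ju":47},"sq":[56,65,13,29]}}
After op 10 (remove /j/ct): {"a":[[64,59,83],[77,9,27,16,61],{"py":2,"xfa":29,"xg":37,"xk":62},{"dpx":28,"il":80,"oy":26,"qt":10,"umx":80},{"g":44,"i":28,"tb":75,"x":32}],"j":{"p":{"uwq":27,"w":90},"twv":63},"pc":[],"xkx":{"bt":{"f":14,"ju":47},"sq":[56,65,13,29]}}
After op 11 (add /a/3 77): {"a":[[64,59,83],[77,9,27,16,61],{"py":2,"xfa":29,"xg":37,"xk":62},77,{"dpx":28,"il":80,"oy":26,"qt":10,"umx":80},{"g":44,"i":28,"tb":75,"x":32}],"j":{"p":{"uwq":27,"w":90},"twv":63},"pc":[],"xkx":{"bt":{"f":14,"ju":47},"sq":[56,65,13,29]}}
After op 12 (add /pc/0 61): {"a":[[64,59,83],[77,9,27,16,61],{"py":2,"xfa":29,"xg":37,"xk":62},77,{"dpx":28,"il":80,"oy":26,"qt":10,"umx":80},{"g":44,"i":28,"tb":75,"x":32}],"j":{"p":{"uwq":27,"w":90},"twv":63},"pc":[61],"xkx":{"bt":{"f":14,"ju":47},"sq":[56,65,13,29]}}
After op 13 (replace /a/5 79): {"a":[[64,59,83],[77,9,27,16,61],{"py":2,"xfa":29,"xg":37,"xk":62},77,{"dpx":28,"il":80,"oy":26,"qt":10,"umx":80},79],"j":{"p":{"uwq":27,"w":90},"twv":63},"pc":[61],"xkx":{"bt":{"f":14,"ju":47},"sq":[56,65,13,29]}}
After op 14 (remove /a/5): {"a":[[64,59,83],[77,9,27,16,61],{"py":2,"xfa":29,"xg":37,"xk":62},77,{"dpx":28,"il":80,"oy":26,"qt":10,"umx":80}],"j":{"p":{"uwq":27,"w":90},"twv":63},"pc":[61],"xkx":{"bt":{"f":14,"ju":47},"sq":[56,65,13,29]}}
After op 15 (remove /a/1/3): {"a":[[64,59,83],[77,9,27,61],{"py":2,"xfa":29,"xg":37,"xk":62},77,{"dpx":28,"il":80,"oy":26,"qt":10,"umx":80}],"j":{"p":{"uwq":27,"w":90},"twv":63},"pc":[61],"xkx":{"bt":{"f":14,"ju":47},"sq":[56,65,13,29]}}
After op 16 (replace /j/p/w 86): {"a":[[64,59,83],[77,9,27,61],{"py":2,"xfa":29,"xg":37,"xk":62},77,{"dpx":28,"il":80,"oy":26,"qt":10,"umx":80}],"j":{"p":{"uwq":27,"w":86},"twv":63},"pc":[61],"xkx":{"bt":{"f":14,"ju":47},"sq":[56,65,13,29]}}
After op 17 (replace /j/p/w 87): {"a":[[64,59,83],[77,9,27,61],{"py":2,"xfa":29,"xg":37,"xk":62},77,{"dpx":28,"il":80,"oy":26,"qt":10,"umx":80}],"j":{"p":{"uwq":27,"w":87},"twv":63},"pc":[61],"xkx":{"bt":{"f":14,"ju":47},"sq":[56,65,13,29]}}
After op 18 (add /a/1/0 20): {"a":[[64,59,83],[20,77,9,27,61],{"py":2,"xfa":29,"xg":37,"xk":62},77,{"dpx":28,"il":80,"oy":26,"qt":10,"umx":80}],"j":{"p":{"uwq":27,"w":87},"twv":63},"pc":[61],"xkx":{"bt":{"f":14,"ju":47},"sq":[56,65,13,29]}}
After op 19 (replace /a/3 83): {"a":[[64,59,83],[20,77,9,27,61],{"py":2,"xfa":29,"xg":37,"xk":62},83,{"dpx":28,"il":80,"oy":26,"qt":10,"umx":80}],"j":{"p":{"uwq":27,"w":87},"twv":63},"pc":[61],"xkx":{"bt":{"f":14,"ju":47},"sq":[56,65,13,29]}}
After op 20 (add /j/p/w 58): {"a":[[64,59,83],[20,77,9,27,61],{"py":2,"xfa":29,"xg":37,"xk":62},83,{"dpx":28,"il":80,"oy":26,"qt":10,"umx":80}],"j":{"p":{"uwq":27,"w":58},"twv":63},"pc":[61],"xkx":{"bt":{"f":14,"ju":47},"sq":[56,65,13,29]}}
Size at path /pc: 1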